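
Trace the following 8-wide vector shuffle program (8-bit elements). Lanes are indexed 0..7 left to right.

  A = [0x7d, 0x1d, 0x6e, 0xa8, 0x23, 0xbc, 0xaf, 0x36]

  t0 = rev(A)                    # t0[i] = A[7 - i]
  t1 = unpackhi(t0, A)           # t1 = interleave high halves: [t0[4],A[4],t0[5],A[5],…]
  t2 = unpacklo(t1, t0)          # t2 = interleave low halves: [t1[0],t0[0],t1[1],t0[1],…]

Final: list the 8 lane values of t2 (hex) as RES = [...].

→ t0 |36|af|bc|23|a8|6e|1d|7d|
→ t1 |a8|23|6e|bc|1d|af|7d|36|
→ t2 |a8|36|23|af|6e|bc|bc|23|

RES = [ 0xa8  0x36  0x23  0xaf  0x6e  0xbc  0xbc  0x23 ]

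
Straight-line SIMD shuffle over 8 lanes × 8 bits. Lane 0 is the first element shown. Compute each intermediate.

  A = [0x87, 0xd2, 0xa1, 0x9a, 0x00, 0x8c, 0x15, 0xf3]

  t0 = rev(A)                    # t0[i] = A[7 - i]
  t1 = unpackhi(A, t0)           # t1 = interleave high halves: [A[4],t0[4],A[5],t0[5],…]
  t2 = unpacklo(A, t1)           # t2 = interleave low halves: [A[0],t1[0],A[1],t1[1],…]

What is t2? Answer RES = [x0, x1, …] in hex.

→ t0 |f3|15|8c|00|9a|a1|d2|87|
→ t1 |00|9a|8c|a1|15|d2|f3|87|
→ t2 |87|00|d2|9a|a1|8c|9a|a1|

RES = [ 0x87  0x00  0xd2  0x9a  0xa1  0x8c  0x9a  0xa1 ]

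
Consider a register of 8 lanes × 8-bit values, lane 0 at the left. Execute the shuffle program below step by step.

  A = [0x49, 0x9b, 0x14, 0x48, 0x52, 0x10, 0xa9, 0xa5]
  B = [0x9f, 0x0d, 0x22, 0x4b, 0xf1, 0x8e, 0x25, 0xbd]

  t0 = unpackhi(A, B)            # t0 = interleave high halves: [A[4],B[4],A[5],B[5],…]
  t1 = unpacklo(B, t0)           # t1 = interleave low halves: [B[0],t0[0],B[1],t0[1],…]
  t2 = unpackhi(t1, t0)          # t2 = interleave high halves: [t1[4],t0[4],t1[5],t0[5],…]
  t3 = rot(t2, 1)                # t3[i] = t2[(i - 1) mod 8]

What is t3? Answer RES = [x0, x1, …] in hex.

→ t0 |52|f1|10|8e|a9|25|a5|bd|
→ t1 |9f|52|0d|f1|22|10|4b|8e|
→ t2 |22|a9|10|25|4b|a5|8e|bd|
→ t3 |bd|22|a9|10|25|4b|a5|8e|

RES = [0xbd, 0x22, 0xa9, 0x10, 0x25, 0x4b, 0xa5, 0x8e]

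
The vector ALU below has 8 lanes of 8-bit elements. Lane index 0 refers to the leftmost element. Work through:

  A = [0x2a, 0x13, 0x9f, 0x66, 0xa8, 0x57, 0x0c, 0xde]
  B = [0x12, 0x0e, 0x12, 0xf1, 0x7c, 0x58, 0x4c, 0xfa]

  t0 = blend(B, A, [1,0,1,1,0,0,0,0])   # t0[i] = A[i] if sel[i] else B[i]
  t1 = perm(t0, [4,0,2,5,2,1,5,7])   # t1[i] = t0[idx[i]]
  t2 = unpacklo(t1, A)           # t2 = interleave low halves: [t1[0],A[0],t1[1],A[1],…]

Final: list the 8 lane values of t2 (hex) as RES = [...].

RES = [ 0x7c  0x2a  0x2a  0x13  0x9f  0x9f  0x58  0x66 ]

  t0: 2a 0e 9f 66 7c 58 4c fa
  t1: 7c 2a 9f 58 9f 0e 58 fa
  t2: 7c 2a 2a 13 9f 9f 58 66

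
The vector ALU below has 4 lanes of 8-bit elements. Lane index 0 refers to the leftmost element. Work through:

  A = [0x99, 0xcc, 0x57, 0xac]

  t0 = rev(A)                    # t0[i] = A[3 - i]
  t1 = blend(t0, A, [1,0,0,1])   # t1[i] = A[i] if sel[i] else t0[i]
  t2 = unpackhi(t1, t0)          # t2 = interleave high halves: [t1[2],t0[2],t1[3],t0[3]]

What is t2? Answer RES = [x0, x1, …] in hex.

→ t0 |ac|57|cc|99|
→ t1 |99|57|cc|ac|
→ t2 |cc|cc|ac|99|

RES = [ 0xcc  0xcc  0xac  0x99 ]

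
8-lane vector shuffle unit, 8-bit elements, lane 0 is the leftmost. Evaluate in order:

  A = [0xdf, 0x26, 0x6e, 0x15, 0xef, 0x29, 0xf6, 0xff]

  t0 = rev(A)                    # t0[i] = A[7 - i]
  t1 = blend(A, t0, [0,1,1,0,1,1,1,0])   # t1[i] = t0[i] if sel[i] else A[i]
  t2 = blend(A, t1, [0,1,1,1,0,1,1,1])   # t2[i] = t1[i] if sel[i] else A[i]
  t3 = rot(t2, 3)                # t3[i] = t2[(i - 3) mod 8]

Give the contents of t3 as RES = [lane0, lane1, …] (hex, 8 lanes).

  t0: ff f6 29 ef 15 6e 26 df
  t1: df f6 29 15 15 6e 26 ff
  t2: df f6 29 15 ef 6e 26 ff
  t3: 6e 26 ff df f6 29 15 ef

RES = [ 0x6e  0x26  0xff  0xdf  0xf6  0x29  0x15  0xef ]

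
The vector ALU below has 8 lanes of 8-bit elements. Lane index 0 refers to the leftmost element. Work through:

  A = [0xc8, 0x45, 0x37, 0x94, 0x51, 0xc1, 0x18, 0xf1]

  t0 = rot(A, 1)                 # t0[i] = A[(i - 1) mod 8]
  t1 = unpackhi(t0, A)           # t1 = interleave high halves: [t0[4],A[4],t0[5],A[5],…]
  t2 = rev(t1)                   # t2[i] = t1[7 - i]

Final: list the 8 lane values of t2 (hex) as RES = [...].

→ t0 |f1|c8|45|37|94|51|c1|18|
→ t1 |94|51|51|c1|c1|18|18|f1|
→ t2 |f1|18|18|c1|c1|51|51|94|

RES = [0xf1, 0x18, 0x18, 0xc1, 0xc1, 0x51, 0x51, 0x94]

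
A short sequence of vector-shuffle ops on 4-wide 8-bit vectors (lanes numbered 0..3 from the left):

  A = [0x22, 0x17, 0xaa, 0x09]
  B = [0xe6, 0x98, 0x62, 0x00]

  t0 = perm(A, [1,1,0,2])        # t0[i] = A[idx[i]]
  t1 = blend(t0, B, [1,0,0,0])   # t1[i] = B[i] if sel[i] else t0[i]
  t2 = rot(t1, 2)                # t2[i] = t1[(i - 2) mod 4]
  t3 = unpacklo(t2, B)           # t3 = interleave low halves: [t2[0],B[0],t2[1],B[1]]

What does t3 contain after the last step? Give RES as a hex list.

RES = [0x22, 0xe6, 0xaa, 0x98]

→ t0 |17|17|22|aa|
→ t1 |e6|17|22|aa|
→ t2 |22|aa|e6|17|
→ t3 |22|e6|aa|98|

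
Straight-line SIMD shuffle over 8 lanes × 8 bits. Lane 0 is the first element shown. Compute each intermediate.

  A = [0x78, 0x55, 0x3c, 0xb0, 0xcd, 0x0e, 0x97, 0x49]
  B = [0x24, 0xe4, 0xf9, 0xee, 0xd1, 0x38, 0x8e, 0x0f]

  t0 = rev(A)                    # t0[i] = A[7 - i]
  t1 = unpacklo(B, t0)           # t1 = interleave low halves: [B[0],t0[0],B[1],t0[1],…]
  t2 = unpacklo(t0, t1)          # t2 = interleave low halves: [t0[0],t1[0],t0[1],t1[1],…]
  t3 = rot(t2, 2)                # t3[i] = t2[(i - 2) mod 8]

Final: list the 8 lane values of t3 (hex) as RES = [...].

RES = [0xcd, 0x97, 0x49, 0x24, 0x97, 0x49, 0x0e, 0xe4]

t0 = [0x49, 0x97, 0x0e, 0xcd, 0xb0, 0x3c, 0x55, 0x78]
t1 = [0x24, 0x49, 0xe4, 0x97, 0xf9, 0x0e, 0xee, 0xcd]
t2 = [0x49, 0x24, 0x97, 0x49, 0x0e, 0xe4, 0xcd, 0x97]
t3 = [0xcd, 0x97, 0x49, 0x24, 0x97, 0x49, 0x0e, 0xe4]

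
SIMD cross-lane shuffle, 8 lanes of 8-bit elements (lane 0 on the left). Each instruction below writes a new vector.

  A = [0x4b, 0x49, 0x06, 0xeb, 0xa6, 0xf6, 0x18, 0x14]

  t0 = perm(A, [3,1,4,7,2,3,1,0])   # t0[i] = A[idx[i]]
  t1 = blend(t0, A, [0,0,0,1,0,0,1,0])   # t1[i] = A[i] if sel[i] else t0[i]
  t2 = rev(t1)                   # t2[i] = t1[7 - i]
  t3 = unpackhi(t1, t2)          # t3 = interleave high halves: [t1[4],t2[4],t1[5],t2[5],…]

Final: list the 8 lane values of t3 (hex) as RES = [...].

→ t0 |eb|49|a6|14|06|eb|49|4b|
→ t1 |eb|49|a6|eb|06|eb|18|4b|
→ t2 |4b|18|eb|06|eb|a6|49|eb|
→ t3 |06|eb|eb|a6|18|49|4b|eb|

RES = [ 0x06  0xeb  0xeb  0xa6  0x18  0x49  0x4b  0xeb ]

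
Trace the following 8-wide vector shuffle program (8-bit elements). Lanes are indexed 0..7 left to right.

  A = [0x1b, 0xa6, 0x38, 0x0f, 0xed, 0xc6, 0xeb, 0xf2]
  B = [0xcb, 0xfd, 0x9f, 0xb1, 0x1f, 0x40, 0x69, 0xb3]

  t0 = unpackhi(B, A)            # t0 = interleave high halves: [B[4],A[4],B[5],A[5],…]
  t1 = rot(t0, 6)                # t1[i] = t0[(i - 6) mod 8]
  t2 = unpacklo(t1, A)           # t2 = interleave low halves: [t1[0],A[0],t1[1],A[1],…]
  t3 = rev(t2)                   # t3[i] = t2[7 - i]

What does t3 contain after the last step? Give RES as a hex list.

RES = [0x0f, 0xeb, 0x38, 0x69, 0xa6, 0xc6, 0x1b, 0x40]

→ t0 |1f|ed|40|c6|69|eb|b3|f2|
→ t1 |40|c6|69|eb|b3|f2|1f|ed|
→ t2 |40|1b|c6|a6|69|38|eb|0f|
→ t3 |0f|eb|38|69|a6|c6|1b|40|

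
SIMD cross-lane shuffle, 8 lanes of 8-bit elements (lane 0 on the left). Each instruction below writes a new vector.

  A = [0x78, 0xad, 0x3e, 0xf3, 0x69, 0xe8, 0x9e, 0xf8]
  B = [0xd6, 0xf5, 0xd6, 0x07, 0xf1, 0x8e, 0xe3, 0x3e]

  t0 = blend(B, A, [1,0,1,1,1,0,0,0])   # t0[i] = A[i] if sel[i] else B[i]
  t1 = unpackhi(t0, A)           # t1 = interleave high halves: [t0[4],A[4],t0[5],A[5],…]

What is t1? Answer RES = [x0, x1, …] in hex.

  t0: 78 f5 3e f3 69 8e e3 3e
  t1: 69 69 8e e8 e3 9e 3e f8

RES = [ 0x69  0x69  0x8e  0xe8  0xe3  0x9e  0x3e  0xf8 ]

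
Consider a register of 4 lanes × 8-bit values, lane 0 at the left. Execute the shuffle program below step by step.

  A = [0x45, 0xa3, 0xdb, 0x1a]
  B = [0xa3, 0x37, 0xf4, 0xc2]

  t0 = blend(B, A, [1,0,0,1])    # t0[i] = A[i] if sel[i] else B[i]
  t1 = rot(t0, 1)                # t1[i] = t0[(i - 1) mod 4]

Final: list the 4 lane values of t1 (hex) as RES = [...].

  t0: 45 37 f4 1a
  t1: 1a 45 37 f4

RES = [0x1a, 0x45, 0x37, 0xf4]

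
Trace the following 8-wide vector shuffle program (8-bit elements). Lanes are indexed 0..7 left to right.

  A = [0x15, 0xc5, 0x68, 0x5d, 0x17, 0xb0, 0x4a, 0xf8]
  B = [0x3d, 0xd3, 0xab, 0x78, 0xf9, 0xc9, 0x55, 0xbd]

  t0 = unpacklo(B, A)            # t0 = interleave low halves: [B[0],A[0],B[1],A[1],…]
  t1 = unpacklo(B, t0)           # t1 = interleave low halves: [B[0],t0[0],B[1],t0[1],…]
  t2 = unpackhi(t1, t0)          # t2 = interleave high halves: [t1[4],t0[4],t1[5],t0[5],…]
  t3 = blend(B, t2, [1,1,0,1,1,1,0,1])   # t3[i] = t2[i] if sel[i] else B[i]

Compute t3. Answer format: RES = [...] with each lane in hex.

RES = [0xab, 0xab, 0xab, 0x68, 0x78, 0x78, 0x55, 0x5d]

t0 = [0x3d, 0x15, 0xd3, 0xc5, 0xab, 0x68, 0x78, 0x5d]
t1 = [0x3d, 0x3d, 0xd3, 0x15, 0xab, 0xd3, 0x78, 0xc5]
t2 = [0xab, 0xab, 0xd3, 0x68, 0x78, 0x78, 0xc5, 0x5d]
t3 = [0xab, 0xab, 0xab, 0x68, 0x78, 0x78, 0x55, 0x5d]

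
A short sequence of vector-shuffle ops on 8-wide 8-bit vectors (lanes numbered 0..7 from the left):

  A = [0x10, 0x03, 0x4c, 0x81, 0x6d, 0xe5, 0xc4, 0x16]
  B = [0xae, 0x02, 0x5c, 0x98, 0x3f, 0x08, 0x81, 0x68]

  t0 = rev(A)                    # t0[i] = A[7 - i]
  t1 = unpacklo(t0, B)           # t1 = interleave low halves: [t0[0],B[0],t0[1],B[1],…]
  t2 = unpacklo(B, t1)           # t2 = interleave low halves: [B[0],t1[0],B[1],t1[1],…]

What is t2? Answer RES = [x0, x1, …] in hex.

  t0: 16 c4 e5 6d 81 4c 03 10
  t1: 16 ae c4 02 e5 5c 6d 98
  t2: ae 16 02 ae 5c c4 98 02

RES = [ 0xae  0x16  0x02  0xae  0x5c  0xc4  0x98  0x02 ]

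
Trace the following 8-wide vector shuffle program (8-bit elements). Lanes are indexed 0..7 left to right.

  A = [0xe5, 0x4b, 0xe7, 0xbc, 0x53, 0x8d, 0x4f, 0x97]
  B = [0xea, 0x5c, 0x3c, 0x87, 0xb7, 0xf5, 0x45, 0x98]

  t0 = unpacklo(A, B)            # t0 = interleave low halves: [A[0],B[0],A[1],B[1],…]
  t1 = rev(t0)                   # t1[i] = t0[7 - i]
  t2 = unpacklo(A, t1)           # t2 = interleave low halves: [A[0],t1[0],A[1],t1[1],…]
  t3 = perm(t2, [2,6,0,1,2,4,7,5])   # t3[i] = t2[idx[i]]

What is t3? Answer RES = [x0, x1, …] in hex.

RES = [ 0x4b  0xbc  0xe5  0x87  0x4b  0xe7  0xe7  0x3c ]

→ t0 |e5|ea|4b|5c|e7|3c|bc|87|
→ t1 |87|bc|3c|e7|5c|4b|ea|e5|
→ t2 |e5|87|4b|bc|e7|3c|bc|e7|
→ t3 |4b|bc|e5|87|4b|e7|e7|3c|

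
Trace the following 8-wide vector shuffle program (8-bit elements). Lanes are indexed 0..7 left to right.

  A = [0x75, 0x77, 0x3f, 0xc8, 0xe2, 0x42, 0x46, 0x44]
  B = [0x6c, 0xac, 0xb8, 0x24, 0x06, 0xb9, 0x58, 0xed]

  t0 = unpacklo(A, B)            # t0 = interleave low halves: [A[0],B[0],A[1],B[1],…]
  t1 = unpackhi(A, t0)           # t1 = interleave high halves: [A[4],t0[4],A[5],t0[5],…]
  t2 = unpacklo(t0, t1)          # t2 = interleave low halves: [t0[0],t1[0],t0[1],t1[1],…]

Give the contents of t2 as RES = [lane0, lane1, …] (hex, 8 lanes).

→ t0 |75|6c|77|ac|3f|b8|c8|24|
→ t1 |e2|3f|42|b8|46|c8|44|24|
→ t2 |75|e2|6c|3f|77|42|ac|b8|

RES = [ 0x75  0xe2  0x6c  0x3f  0x77  0x42  0xac  0xb8 ]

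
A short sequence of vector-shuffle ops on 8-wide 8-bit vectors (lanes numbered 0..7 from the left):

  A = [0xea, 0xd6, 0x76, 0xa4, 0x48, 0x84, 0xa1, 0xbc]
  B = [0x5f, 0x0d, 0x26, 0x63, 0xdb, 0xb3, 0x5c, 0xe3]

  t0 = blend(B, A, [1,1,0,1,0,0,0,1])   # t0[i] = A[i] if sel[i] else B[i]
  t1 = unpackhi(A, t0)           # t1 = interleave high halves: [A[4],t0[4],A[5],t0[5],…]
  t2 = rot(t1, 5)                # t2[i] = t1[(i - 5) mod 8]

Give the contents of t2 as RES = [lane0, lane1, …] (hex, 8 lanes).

RES = [ 0xb3  0xa1  0x5c  0xbc  0xbc  0x48  0xdb  0x84 ]

  t0: ea d6 26 a4 db b3 5c bc
  t1: 48 db 84 b3 a1 5c bc bc
  t2: b3 a1 5c bc bc 48 db 84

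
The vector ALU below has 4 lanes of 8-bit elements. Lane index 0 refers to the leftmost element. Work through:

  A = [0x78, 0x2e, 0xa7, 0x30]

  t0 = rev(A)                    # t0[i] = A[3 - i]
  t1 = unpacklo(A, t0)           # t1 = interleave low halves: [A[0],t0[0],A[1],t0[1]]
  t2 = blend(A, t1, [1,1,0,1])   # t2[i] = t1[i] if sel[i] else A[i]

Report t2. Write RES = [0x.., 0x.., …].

RES = [0x78, 0x30, 0xa7, 0xa7]

t0 = [0x30, 0xa7, 0x2e, 0x78]
t1 = [0x78, 0x30, 0x2e, 0xa7]
t2 = [0x78, 0x30, 0xa7, 0xa7]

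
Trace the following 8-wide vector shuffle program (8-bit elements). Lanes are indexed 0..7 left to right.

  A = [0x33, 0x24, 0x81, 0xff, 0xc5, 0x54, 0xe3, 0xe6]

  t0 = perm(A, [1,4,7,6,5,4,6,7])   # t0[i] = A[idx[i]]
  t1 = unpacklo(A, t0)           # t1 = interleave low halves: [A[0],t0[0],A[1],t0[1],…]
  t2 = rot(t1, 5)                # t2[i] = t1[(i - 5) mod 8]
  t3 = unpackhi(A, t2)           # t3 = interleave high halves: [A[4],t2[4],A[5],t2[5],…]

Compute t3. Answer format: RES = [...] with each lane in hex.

  t0: 24 c5 e6 e3 54 c5 e3 e6
  t1: 33 24 24 c5 81 e6 ff e3
  t2: c5 81 e6 ff e3 33 24 24
  t3: c5 e3 54 33 e3 24 e6 24

RES = [ 0xc5  0xe3  0x54  0x33  0xe3  0x24  0xe6  0x24 ]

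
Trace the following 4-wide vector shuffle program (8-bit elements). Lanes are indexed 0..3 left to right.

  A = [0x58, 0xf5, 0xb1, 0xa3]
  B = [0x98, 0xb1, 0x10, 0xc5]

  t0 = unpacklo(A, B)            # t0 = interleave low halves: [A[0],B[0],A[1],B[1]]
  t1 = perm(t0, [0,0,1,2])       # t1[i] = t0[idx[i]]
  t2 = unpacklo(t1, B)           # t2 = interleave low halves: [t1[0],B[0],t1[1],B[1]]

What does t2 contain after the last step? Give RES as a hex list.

→ t0 |58|98|f5|b1|
→ t1 |58|58|98|f5|
→ t2 |58|98|58|b1|

RES = [ 0x58  0x98  0x58  0xb1 ]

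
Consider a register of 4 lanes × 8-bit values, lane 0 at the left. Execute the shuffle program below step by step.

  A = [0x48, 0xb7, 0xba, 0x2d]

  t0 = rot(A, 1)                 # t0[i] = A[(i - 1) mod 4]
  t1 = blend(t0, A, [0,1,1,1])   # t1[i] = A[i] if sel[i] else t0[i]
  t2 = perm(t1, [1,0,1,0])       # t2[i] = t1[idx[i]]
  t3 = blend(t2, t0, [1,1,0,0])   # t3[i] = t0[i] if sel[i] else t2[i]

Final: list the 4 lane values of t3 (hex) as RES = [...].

→ t0 |2d|48|b7|ba|
→ t1 |2d|b7|ba|2d|
→ t2 |b7|2d|b7|2d|
→ t3 |2d|48|b7|2d|

RES = [ 0x2d  0x48  0xb7  0x2d ]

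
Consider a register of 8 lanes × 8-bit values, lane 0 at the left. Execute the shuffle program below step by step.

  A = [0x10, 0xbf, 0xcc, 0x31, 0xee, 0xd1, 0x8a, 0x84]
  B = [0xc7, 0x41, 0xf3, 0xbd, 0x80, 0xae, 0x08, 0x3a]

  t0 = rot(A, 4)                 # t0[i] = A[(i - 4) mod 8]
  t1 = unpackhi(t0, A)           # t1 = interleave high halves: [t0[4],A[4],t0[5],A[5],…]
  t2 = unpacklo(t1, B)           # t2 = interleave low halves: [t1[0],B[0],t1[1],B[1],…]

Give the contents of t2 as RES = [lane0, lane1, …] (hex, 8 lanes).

t0 = [0xee, 0xd1, 0x8a, 0x84, 0x10, 0xbf, 0xcc, 0x31]
t1 = [0x10, 0xee, 0xbf, 0xd1, 0xcc, 0x8a, 0x31, 0x84]
t2 = [0x10, 0xc7, 0xee, 0x41, 0xbf, 0xf3, 0xd1, 0xbd]

RES = [ 0x10  0xc7  0xee  0x41  0xbf  0xf3  0xd1  0xbd ]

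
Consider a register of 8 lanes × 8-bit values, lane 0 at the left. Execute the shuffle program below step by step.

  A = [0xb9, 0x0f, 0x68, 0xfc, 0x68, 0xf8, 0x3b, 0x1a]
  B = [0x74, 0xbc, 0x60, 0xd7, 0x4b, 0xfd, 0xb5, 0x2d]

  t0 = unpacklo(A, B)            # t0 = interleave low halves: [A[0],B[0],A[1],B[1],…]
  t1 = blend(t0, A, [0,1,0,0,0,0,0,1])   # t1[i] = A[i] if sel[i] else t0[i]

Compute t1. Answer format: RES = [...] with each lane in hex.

RES = [0xb9, 0x0f, 0x0f, 0xbc, 0x68, 0x60, 0xfc, 0x1a]

→ t0 |b9|74|0f|bc|68|60|fc|d7|
→ t1 |b9|0f|0f|bc|68|60|fc|1a|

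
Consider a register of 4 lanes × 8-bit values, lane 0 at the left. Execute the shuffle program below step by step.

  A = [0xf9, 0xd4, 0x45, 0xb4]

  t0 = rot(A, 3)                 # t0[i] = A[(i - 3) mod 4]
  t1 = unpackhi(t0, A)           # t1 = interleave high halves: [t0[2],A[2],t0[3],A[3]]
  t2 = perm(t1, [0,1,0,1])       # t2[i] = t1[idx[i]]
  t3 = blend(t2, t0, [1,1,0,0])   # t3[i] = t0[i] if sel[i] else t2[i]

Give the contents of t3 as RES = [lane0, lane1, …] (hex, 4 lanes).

t0 = [0xd4, 0x45, 0xb4, 0xf9]
t1 = [0xb4, 0x45, 0xf9, 0xb4]
t2 = [0xb4, 0x45, 0xb4, 0x45]
t3 = [0xd4, 0x45, 0xb4, 0x45]

RES = [ 0xd4  0x45  0xb4  0x45 ]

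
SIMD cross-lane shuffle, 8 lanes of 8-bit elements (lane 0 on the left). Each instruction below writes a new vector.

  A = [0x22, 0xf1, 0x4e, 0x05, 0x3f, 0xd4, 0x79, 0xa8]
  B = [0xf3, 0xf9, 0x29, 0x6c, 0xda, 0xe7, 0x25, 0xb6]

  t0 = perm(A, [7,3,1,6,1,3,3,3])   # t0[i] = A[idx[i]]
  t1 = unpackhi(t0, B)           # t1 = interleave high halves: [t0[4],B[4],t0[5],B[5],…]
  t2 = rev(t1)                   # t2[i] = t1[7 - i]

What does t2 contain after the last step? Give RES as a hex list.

RES = [0xb6, 0x05, 0x25, 0x05, 0xe7, 0x05, 0xda, 0xf1]

t0 = [0xa8, 0x05, 0xf1, 0x79, 0xf1, 0x05, 0x05, 0x05]
t1 = [0xf1, 0xda, 0x05, 0xe7, 0x05, 0x25, 0x05, 0xb6]
t2 = [0xb6, 0x05, 0x25, 0x05, 0xe7, 0x05, 0xda, 0xf1]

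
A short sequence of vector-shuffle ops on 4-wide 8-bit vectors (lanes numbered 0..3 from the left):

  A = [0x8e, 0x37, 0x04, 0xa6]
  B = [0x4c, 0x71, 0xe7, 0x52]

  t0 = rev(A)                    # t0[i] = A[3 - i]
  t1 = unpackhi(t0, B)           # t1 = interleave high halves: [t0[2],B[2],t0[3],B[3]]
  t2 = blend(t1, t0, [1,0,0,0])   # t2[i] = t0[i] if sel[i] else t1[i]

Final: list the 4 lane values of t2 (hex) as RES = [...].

  t0: a6 04 37 8e
  t1: 37 e7 8e 52
  t2: a6 e7 8e 52

RES = [ 0xa6  0xe7  0x8e  0x52 ]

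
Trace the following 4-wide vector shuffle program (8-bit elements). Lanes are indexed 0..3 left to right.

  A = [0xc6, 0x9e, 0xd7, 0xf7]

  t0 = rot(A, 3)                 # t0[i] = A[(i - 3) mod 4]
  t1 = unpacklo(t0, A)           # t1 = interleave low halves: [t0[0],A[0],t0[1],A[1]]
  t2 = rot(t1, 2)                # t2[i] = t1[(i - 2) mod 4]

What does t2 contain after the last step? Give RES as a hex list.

RES = [0xd7, 0x9e, 0x9e, 0xc6]

  t0: 9e d7 f7 c6
  t1: 9e c6 d7 9e
  t2: d7 9e 9e c6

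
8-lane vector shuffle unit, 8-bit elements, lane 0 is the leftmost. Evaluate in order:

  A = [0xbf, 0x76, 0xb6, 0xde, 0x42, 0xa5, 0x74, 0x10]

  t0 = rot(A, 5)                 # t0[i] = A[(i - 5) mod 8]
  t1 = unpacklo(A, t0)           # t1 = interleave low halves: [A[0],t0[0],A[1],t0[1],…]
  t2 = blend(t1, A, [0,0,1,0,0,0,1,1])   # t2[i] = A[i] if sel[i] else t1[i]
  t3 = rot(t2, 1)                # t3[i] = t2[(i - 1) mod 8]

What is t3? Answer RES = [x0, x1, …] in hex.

RES = [0x10, 0xbf, 0xde, 0xb6, 0x42, 0xb6, 0xa5, 0x74]

  t0: de 42 a5 74 10 bf 76 b6
  t1: bf de 76 42 b6 a5 de 74
  t2: bf de b6 42 b6 a5 74 10
  t3: 10 bf de b6 42 b6 a5 74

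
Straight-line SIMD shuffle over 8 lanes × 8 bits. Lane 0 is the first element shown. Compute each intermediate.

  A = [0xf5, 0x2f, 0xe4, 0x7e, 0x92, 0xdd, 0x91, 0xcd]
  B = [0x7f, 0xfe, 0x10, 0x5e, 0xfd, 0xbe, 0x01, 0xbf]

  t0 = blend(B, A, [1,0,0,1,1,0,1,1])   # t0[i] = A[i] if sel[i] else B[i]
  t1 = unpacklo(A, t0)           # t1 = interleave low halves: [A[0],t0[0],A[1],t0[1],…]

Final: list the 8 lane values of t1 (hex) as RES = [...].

→ t0 |f5|fe|10|7e|92|be|91|cd|
→ t1 |f5|f5|2f|fe|e4|10|7e|7e|

RES = [0xf5, 0xf5, 0x2f, 0xfe, 0xe4, 0x10, 0x7e, 0x7e]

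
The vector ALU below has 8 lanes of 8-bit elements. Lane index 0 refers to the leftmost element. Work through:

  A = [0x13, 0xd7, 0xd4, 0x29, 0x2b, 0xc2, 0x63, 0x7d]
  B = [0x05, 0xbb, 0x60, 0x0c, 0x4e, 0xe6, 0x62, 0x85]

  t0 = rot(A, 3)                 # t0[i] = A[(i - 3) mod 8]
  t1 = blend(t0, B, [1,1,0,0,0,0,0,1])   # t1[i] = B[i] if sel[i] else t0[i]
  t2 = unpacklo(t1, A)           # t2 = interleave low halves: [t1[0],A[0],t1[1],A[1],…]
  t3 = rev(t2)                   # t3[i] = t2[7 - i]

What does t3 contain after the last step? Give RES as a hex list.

RES = [ 0x29  0x13  0xd4  0x7d  0xd7  0xbb  0x13  0x05 ]

→ t0 |c2|63|7d|13|d7|d4|29|2b|
→ t1 |05|bb|7d|13|d7|d4|29|85|
→ t2 |05|13|bb|d7|7d|d4|13|29|
→ t3 |29|13|d4|7d|d7|bb|13|05|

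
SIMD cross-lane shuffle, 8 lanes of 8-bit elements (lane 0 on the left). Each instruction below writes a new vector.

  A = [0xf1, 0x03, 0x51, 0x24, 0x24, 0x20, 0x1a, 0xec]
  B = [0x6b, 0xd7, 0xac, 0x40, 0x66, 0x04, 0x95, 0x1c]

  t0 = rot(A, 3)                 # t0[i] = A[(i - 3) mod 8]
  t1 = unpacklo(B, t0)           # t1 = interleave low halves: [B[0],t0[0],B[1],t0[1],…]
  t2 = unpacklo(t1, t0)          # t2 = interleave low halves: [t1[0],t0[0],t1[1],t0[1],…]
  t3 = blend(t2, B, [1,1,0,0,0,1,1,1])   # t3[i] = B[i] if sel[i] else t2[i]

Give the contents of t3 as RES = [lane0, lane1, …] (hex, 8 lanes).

RES = [0x6b, 0xd7, 0x20, 0x1a, 0xd7, 0x04, 0x95, 0x1c]

t0 = [0x20, 0x1a, 0xec, 0xf1, 0x03, 0x51, 0x24, 0x24]
t1 = [0x6b, 0x20, 0xd7, 0x1a, 0xac, 0xec, 0x40, 0xf1]
t2 = [0x6b, 0x20, 0x20, 0x1a, 0xd7, 0xec, 0x1a, 0xf1]
t3 = [0x6b, 0xd7, 0x20, 0x1a, 0xd7, 0x04, 0x95, 0x1c]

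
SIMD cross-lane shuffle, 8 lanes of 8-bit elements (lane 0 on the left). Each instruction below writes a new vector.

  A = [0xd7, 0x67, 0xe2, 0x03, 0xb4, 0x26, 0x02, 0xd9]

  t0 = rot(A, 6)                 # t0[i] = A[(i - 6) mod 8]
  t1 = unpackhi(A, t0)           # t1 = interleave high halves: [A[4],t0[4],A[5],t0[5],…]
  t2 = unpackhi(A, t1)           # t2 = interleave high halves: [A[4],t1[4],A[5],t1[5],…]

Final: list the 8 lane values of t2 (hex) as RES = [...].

RES = [0xb4, 0x02, 0x26, 0xd7, 0x02, 0xd9, 0xd9, 0x67]

  t0: e2 03 b4 26 02 d9 d7 67
  t1: b4 02 26 d9 02 d7 d9 67
  t2: b4 02 26 d7 02 d9 d9 67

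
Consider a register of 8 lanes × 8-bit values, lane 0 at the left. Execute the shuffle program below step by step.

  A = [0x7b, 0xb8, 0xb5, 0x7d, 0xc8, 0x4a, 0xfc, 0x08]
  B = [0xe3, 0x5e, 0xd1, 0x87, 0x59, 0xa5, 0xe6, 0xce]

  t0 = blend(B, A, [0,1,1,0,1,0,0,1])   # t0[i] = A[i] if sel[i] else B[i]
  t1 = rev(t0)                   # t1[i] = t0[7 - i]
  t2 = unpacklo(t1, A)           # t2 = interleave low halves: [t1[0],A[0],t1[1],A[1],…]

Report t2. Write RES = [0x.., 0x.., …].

RES = [ 0x08  0x7b  0xe6  0xb8  0xa5  0xb5  0xc8  0x7d ]

t0 = [0xe3, 0xb8, 0xb5, 0x87, 0xc8, 0xa5, 0xe6, 0x08]
t1 = [0x08, 0xe6, 0xa5, 0xc8, 0x87, 0xb5, 0xb8, 0xe3]
t2 = [0x08, 0x7b, 0xe6, 0xb8, 0xa5, 0xb5, 0xc8, 0x7d]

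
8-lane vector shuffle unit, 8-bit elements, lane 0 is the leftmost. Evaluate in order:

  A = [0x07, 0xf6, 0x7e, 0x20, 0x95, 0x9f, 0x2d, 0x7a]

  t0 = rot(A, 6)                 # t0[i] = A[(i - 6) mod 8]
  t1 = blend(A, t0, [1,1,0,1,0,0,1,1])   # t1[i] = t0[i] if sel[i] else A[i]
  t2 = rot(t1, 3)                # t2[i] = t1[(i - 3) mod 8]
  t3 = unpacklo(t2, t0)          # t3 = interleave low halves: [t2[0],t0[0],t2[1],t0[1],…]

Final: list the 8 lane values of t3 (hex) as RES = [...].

  t0: 7e 20 95 9f 2d 7a 07 f6
  t1: 7e 20 7e 9f 95 9f 07 f6
  t2: 9f 07 f6 7e 20 7e 9f 95
  t3: 9f 7e 07 20 f6 95 7e 9f

RES = [0x9f, 0x7e, 0x07, 0x20, 0xf6, 0x95, 0x7e, 0x9f]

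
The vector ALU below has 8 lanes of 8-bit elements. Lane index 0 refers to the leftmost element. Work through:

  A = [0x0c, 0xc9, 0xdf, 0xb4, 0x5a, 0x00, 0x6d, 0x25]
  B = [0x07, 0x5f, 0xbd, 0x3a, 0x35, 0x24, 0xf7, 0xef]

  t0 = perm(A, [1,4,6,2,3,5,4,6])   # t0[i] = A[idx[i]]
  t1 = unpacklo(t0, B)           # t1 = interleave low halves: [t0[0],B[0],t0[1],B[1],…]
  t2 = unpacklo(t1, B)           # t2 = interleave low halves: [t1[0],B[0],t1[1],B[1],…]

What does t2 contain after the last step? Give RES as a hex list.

RES = [ 0xc9  0x07  0x07  0x5f  0x5a  0xbd  0x5f  0x3a ]

  t0: c9 5a 6d df b4 00 5a 6d
  t1: c9 07 5a 5f 6d bd df 3a
  t2: c9 07 07 5f 5a bd 5f 3a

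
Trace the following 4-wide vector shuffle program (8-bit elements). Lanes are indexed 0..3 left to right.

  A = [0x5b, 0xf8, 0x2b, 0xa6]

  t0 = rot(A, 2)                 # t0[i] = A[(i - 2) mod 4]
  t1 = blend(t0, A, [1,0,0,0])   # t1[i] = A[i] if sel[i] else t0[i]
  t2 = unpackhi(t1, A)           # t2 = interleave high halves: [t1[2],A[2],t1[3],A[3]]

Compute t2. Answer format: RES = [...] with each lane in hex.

RES = [ 0x5b  0x2b  0xf8  0xa6 ]

t0 = [0x2b, 0xa6, 0x5b, 0xf8]
t1 = [0x5b, 0xa6, 0x5b, 0xf8]
t2 = [0x5b, 0x2b, 0xf8, 0xa6]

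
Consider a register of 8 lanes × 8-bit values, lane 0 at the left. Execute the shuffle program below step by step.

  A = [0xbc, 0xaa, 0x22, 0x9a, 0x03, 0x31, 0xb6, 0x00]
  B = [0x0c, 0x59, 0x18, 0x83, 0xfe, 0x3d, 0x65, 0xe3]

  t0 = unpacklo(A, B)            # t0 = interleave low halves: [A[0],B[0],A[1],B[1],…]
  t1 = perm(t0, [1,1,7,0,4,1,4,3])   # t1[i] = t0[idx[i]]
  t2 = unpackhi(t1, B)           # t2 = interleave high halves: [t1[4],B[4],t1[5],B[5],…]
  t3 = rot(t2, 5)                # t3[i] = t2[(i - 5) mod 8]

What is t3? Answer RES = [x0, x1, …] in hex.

RES = [ 0x3d  0x22  0x65  0x59  0xe3  0x22  0xfe  0x0c ]

t0 = [0xbc, 0x0c, 0xaa, 0x59, 0x22, 0x18, 0x9a, 0x83]
t1 = [0x0c, 0x0c, 0x83, 0xbc, 0x22, 0x0c, 0x22, 0x59]
t2 = [0x22, 0xfe, 0x0c, 0x3d, 0x22, 0x65, 0x59, 0xe3]
t3 = [0x3d, 0x22, 0x65, 0x59, 0xe3, 0x22, 0xfe, 0x0c]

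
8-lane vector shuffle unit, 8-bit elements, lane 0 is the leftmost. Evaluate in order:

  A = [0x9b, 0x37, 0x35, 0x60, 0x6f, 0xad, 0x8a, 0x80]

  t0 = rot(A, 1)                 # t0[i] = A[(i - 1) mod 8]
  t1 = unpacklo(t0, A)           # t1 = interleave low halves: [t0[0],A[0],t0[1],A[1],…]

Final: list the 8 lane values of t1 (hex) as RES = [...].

RES = [ 0x80  0x9b  0x9b  0x37  0x37  0x35  0x35  0x60 ]

→ t0 |80|9b|37|35|60|6f|ad|8a|
→ t1 |80|9b|9b|37|37|35|35|60|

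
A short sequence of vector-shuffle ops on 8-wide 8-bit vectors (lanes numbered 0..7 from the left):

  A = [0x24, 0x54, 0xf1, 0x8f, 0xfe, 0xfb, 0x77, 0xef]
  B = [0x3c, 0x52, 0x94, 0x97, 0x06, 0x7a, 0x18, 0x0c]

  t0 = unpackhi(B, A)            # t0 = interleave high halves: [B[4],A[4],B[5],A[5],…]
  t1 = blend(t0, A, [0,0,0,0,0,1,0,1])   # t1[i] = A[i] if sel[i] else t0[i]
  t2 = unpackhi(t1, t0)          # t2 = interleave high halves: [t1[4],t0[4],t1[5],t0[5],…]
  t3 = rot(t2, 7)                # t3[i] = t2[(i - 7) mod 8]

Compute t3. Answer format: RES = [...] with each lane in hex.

RES = [ 0x18  0xfb  0x77  0x0c  0x0c  0xef  0xef  0x18 ]

t0 = [0x06, 0xfe, 0x7a, 0xfb, 0x18, 0x77, 0x0c, 0xef]
t1 = [0x06, 0xfe, 0x7a, 0xfb, 0x18, 0xfb, 0x0c, 0xef]
t2 = [0x18, 0x18, 0xfb, 0x77, 0x0c, 0x0c, 0xef, 0xef]
t3 = [0x18, 0xfb, 0x77, 0x0c, 0x0c, 0xef, 0xef, 0x18]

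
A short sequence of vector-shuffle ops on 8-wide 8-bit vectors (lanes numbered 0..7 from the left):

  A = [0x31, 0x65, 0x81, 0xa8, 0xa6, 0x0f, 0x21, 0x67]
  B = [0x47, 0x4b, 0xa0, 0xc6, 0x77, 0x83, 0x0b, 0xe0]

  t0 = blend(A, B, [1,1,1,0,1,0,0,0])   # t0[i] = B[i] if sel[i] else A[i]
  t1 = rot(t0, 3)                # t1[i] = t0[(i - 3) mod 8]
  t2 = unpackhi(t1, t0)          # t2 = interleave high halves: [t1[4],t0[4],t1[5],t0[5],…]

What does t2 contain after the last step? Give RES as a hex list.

t0 = [0x47, 0x4b, 0xa0, 0xa8, 0x77, 0x0f, 0x21, 0x67]
t1 = [0x0f, 0x21, 0x67, 0x47, 0x4b, 0xa0, 0xa8, 0x77]
t2 = [0x4b, 0x77, 0xa0, 0x0f, 0xa8, 0x21, 0x77, 0x67]

RES = [ 0x4b  0x77  0xa0  0x0f  0xa8  0x21  0x77  0x67 ]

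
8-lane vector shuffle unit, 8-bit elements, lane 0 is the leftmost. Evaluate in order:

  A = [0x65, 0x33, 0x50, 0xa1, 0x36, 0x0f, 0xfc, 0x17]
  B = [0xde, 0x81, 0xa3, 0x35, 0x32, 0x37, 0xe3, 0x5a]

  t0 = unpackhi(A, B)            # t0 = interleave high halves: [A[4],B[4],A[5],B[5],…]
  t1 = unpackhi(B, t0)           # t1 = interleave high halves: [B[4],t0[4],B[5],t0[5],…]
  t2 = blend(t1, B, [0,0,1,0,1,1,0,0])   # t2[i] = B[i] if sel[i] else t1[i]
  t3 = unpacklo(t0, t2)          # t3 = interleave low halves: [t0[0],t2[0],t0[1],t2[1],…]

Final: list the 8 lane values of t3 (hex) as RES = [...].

  t0: 36 32 0f 37 fc e3 17 5a
  t1: 32 fc 37 e3 e3 17 5a 5a
  t2: 32 fc a3 e3 32 37 5a 5a
  t3: 36 32 32 fc 0f a3 37 e3

RES = [ 0x36  0x32  0x32  0xfc  0x0f  0xa3  0x37  0xe3 ]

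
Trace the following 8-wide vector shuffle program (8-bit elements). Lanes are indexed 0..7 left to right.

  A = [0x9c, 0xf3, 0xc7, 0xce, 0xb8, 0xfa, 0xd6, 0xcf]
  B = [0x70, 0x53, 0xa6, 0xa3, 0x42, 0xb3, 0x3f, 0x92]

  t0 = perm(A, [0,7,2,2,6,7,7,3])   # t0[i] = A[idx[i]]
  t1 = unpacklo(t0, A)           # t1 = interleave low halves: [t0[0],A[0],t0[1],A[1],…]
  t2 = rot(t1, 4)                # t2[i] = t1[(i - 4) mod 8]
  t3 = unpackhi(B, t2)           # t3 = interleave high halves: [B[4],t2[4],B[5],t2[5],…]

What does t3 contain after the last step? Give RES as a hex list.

RES = [0x42, 0x9c, 0xb3, 0x9c, 0x3f, 0xcf, 0x92, 0xf3]

→ t0 |9c|cf|c7|c7|d6|cf|cf|ce|
→ t1 |9c|9c|cf|f3|c7|c7|c7|ce|
→ t2 |c7|c7|c7|ce|9c|9c|cf|f3|
→ t3 |42|9c|b3|9c|3f|cf|92|f3|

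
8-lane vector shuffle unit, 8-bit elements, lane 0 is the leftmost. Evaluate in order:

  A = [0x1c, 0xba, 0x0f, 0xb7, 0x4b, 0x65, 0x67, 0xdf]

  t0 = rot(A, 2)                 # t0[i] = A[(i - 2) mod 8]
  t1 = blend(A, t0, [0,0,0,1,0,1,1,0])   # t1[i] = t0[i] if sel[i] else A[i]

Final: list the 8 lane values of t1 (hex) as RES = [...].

RES = [ 0x1c  0xba  0x0f  0xba  0x4b  0xb7  0x4b  0xdf ]

→ t0 |67|df|1c|ba|0f|b7|4b|65|
→ t1 |1c|ba|0f|ba|4b|b7|4b|df|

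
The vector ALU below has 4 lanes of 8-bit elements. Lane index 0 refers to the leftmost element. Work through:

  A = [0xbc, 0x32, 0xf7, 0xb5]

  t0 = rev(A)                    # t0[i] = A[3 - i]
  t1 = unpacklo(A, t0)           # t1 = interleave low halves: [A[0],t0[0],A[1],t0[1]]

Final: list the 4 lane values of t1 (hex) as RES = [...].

RES = [ 0xbc  0xb5  0x32  0xf7 ]

  t0: b5 f7 32 bc
  t1: bc b5 32 f7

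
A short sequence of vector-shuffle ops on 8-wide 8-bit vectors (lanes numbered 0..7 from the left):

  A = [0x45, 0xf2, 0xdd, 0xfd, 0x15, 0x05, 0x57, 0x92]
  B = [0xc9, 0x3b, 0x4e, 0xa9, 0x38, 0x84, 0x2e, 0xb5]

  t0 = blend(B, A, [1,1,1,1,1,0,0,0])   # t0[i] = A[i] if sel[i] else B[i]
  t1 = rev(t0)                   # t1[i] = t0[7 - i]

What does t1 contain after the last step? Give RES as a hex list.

RES = [0xb5, 0x2e, 0x84, 0x15, 0xfd, 0xdd, 0xf2, 0x45]

t0 = [0x45, 0xf2, 0xdd, 0xfd, 0x15, 0x84, 0x2e, 0xb5]
t1 = [0xb5, 0x2e, 0x84, 0x15, 0xfd, 0xdd, 0xf2, 0x45]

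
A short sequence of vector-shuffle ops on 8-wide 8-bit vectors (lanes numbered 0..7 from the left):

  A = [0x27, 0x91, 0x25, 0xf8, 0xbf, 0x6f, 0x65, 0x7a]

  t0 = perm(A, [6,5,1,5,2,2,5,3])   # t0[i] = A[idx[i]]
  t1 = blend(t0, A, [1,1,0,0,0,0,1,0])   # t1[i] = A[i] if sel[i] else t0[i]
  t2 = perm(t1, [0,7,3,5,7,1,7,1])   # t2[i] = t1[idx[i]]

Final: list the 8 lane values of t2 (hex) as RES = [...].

RES = [0x27, 0xf8, 0x6f, 0x25, 0xf8, 0x91, 0xf8, 0x91]

→ t0 |65|6f|91|6f|25|25|6f|f8|
→ t1 |27|91|91|6f|25|25|65|f8|
→ t2 |27|f8|6f|25|f8|91|f8|91|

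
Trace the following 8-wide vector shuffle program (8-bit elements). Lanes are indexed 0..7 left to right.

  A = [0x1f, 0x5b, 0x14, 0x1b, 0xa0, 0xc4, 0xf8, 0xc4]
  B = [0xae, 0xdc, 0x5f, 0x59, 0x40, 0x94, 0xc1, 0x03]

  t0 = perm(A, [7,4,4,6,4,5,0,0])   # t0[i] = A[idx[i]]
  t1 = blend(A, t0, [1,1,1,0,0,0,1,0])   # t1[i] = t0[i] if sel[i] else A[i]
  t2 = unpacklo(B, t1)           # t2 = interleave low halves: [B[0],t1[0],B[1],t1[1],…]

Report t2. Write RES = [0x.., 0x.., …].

→ t0 |c4|a0|a0|f8|a0|c4|1f|1f|
→ t1 |c4|a0|a0|1b|a0|c4|1f|c4|
→ t2 |ae|c4|dc|a0|5f|a0|59|1b|

RES = [0xae, 0xc4, 0xdc, 0xa0, 0x5f, 0xa0, 0x59, 0x1b]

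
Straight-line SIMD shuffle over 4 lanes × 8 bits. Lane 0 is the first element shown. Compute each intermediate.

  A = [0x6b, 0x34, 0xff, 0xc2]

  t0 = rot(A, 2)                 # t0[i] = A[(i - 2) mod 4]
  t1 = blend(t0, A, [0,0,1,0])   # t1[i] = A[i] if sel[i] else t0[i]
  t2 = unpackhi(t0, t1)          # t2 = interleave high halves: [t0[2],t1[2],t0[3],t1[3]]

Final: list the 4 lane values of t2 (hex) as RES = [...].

t0 = [0xff, 0xc2, 0x6b, 0x34]
t1 = [0xff, 0xc2, 0xff, 0x34]
t2 = [0x6b, 0xff, 0x34, 0x34]

RES = [ 0x6b  0xff  0x34  0x34 ]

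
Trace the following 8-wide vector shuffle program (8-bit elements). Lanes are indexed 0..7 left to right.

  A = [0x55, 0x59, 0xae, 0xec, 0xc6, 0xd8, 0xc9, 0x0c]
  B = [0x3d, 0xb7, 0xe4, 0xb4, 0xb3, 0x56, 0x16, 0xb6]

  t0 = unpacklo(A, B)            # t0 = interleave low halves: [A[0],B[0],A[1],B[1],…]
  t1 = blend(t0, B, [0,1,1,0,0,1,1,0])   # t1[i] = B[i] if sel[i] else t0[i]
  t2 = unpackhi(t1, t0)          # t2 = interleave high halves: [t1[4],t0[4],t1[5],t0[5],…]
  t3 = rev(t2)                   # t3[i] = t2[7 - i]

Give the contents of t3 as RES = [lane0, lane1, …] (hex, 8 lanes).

t0 = [0x55, 0x3d, 0x59, 0xb7, 0xae, 0xe4, 0xec, 0xb4]
t1 = [0x55, 0xb7, 0xe4, 0xb7, 0xae, 0x56, 0x16, 0xb4]
t2 = [0xae, 0xae, 0x56, 0xe4, 0x16, 0xec, 0xb4, 0xb4]
t3 = [0xb4, 0xb4, 0xec, 0x16, 0xe4, 0x56, 0xae, 0xae]

RES = [0xb4, 0xb4, 0xec, 0x16, 0xe4, 0x56, 0xae, 0xae]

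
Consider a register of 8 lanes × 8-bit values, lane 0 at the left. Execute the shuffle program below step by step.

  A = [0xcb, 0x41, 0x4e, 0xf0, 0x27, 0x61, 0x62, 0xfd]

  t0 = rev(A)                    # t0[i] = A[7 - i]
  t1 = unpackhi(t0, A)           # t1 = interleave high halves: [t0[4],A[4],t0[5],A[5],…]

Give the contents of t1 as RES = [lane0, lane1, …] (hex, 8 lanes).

t0 = [0xfd, 0x62, 0x61, 0x27, 0xf0, 0x4e, 0x41, 0xcb]
t1 = [0xf0, 0x27, 0x4e, 0x61, 0x41, 0x62, 0xcb, 0xfd]

RES = [ 0xf0  0x27  0x4e  0x61  0x41  0x62  0xcb  0xfd ]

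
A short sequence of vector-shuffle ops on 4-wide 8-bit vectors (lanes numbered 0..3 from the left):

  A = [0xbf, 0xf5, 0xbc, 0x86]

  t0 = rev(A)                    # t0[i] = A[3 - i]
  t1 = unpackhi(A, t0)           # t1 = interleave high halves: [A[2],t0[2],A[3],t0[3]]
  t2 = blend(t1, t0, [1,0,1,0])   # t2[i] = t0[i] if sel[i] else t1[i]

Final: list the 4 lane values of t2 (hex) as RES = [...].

RES = [ 0x86  0xf5  0xf5  0xbf ]

  t0: 86 bc f5 bf
  t1: bc f5 86 bf
  t2: 86 f5 f5 bf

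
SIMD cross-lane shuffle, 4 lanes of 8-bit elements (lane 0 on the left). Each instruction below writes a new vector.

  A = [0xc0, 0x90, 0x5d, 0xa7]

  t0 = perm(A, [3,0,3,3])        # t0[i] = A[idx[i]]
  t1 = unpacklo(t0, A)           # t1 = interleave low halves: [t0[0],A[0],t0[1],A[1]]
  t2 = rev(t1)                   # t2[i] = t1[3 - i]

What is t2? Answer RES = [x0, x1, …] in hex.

→ t0 |a7|c0|a7|a7|
→ t1 |a7|c0|c0|90|
→ t2 |90|c0|c0|a7|

RES = [ 0x90  0xc0  0xc0  0xa7 ]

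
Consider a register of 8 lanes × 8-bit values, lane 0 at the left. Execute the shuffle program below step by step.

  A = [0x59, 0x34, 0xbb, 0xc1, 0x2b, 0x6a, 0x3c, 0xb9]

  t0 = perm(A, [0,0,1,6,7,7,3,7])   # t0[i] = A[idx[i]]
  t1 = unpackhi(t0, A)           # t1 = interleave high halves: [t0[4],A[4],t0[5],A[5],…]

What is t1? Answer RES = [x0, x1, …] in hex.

RES = [0xb9, 0x2b, 0xb9, 0x6a, 0xc1, 0x3c, 0xb9, 0xb9]

  t0: 59 59 34 3c b9 b9 c1 b9
  t1: b9 2b b9 6a c1 3c b9 b9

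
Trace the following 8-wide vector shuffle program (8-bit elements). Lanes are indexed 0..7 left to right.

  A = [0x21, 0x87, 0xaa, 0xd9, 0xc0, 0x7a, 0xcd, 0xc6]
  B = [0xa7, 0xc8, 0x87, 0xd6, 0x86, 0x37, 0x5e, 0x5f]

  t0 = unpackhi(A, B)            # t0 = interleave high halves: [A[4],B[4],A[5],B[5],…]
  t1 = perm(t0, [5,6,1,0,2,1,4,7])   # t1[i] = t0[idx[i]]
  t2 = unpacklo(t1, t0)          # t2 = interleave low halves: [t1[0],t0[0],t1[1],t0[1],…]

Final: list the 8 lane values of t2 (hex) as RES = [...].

RES = [ 0x5e  0xc0  0xc6  0x86  0x86  0x7a  0xc0  0x37 ]

t0 = [0xc0, 0x86, 0x7a, 0x37, 0xcd, 0x5e, 0xc6, 0x5f]
t1 = [0x5e, 0xc6, 0x86, 0xc0, 0x7a, 0x86, 0xcd, 0x5f]
t2 = [0x5e, 0xc0, 0xc6, 0x86, 0x86, 0x7a, 0xc0, 0x37]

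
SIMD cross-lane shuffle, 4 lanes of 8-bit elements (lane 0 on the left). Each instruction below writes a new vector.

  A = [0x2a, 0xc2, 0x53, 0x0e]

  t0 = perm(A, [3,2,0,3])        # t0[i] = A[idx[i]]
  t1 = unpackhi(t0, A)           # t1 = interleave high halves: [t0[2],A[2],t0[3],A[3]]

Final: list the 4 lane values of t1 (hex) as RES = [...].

t0 = [0x0e, 0x53, 0x2a, 0x0e]
t1 = [0x2a, 0x53, 0x0e, 0x0e]

RES = [ 0x2a  0x53  0x0e  0x0e ]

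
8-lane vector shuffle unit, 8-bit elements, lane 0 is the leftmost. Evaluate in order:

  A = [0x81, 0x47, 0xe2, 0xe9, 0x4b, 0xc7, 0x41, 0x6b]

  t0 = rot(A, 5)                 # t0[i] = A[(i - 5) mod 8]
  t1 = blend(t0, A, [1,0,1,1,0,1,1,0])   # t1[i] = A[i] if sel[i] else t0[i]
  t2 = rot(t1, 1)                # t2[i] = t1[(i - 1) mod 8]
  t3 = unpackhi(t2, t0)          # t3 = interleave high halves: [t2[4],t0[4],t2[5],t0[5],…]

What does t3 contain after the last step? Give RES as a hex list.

  t0: e9 4b c7 41 6b 81 47 e2
  t1: 81 4b e2 e9 6b c7 41 e2
  t2: e2 81 4b e2 e9 6b c7 41
  t3: e9 6b 6b 81 c7 47 41 e2

RES = [ 0xe9  0x6b  0x6b  0x81  0xc7  0x47  0x41  0xe2 ]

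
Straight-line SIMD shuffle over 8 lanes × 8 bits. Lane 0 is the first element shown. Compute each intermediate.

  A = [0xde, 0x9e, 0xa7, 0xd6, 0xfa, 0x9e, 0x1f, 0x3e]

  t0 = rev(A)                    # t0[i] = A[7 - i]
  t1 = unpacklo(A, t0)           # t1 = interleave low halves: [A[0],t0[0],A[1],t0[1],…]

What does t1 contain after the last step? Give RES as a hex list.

RES = [ 0xde  0x3e  0x9e  0x1f  0xa7  0x9e  0xd6  0xfa ]

  t0: 3e 1f 9e fa d6 a7 9e de
  t1: de 3e 9e 1f a7 9e d6 fa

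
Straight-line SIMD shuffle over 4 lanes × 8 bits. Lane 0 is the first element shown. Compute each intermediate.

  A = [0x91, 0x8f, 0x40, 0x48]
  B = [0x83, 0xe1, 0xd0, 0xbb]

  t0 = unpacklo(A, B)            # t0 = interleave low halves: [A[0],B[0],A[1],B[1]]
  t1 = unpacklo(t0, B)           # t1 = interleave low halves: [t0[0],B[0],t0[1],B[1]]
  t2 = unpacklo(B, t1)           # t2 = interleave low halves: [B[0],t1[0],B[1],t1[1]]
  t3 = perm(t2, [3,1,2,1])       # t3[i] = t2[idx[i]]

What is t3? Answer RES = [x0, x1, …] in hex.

RES = [0x83, 0x91, 0xe1, 0x91]

→ t0 |91|83|8f|e1|
→ t1 |91|83|83|e1|
→ t2 |83|91|e1|83|
→ t3 |83|91|e1|91|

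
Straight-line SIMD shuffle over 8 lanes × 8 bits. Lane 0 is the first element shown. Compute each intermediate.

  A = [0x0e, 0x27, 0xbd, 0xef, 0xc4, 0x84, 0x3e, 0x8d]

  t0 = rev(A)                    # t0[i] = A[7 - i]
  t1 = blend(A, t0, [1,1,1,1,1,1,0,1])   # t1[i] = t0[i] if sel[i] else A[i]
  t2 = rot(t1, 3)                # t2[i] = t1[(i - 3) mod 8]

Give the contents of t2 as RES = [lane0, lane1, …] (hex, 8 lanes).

t0 = [0x8d, 0x3e, 0x84, 0xc4, 0xef, 0xbd, 0x27, 0x0e]
t1 = [0x8d, 0x3e, 0x84, 0xc4, 0xef, 0xbd, 0x3e, 0x0e]
t2 = [0xbd, 0x3e, 0x0e, 0x8d, 0x3e, 0x84, 0xc4, 0xef]

RES = [ 0xbd  0x3e  0x0e  0x8d  0x3e  0x84  0xc4  0xef ]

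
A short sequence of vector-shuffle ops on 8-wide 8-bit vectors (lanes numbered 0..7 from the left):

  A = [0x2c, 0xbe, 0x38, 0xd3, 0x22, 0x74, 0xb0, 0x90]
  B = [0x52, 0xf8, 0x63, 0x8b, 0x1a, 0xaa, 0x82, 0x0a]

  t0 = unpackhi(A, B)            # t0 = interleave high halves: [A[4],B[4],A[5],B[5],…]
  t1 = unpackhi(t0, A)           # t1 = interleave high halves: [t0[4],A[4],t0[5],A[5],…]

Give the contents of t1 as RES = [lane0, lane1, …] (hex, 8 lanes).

RES = [ 0xb0  0x22  0x82  0x74  0x90  0xb0  0x0a  0x90 ]

  t0: 22 1a 74 aa b0 82 90 0a
  t1: b0 22 82 74 90 b0 0a 90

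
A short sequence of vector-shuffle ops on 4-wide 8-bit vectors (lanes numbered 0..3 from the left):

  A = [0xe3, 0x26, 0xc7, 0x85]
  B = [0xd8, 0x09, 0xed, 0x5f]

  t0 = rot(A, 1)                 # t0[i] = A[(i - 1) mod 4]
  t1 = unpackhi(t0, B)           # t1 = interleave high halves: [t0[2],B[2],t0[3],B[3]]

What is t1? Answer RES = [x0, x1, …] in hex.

RES = [ 0x26  0xed  0xc7  0x5f ]

  t0: 85 e3 26 c7
  t1: 26 ed c7 5f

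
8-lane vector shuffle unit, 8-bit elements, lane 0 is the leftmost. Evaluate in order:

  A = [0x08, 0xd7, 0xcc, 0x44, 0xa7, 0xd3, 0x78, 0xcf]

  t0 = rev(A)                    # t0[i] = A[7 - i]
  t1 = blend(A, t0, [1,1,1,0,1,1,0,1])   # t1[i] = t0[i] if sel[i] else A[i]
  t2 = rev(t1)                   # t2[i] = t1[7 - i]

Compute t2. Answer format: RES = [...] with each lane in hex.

RES = [ 0x08  0x78  0xcc  0x44  0x44  0xd3  0x78  0xcf ]

t0 = [0xcf, 0x78, 0xd3, 0xa7, 0x44, 0xcc, 0xd7, 0x08]
t1 = [0xcf, 0x78, 0xd3, 0x44, 0x44, 0xcc, 0x78, 0x08]
t2 = [0x08, 0x78, 0xcc, 0x44, 0x44, 0xd3, 0x78, 0xcf]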